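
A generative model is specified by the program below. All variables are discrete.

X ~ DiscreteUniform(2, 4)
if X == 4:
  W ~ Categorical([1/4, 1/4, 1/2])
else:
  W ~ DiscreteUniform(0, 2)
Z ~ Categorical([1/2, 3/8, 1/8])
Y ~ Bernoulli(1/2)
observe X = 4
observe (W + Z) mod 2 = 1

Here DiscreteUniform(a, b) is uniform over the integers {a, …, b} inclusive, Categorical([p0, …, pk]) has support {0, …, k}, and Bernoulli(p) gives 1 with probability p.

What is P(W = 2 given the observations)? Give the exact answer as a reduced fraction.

P(W = 2 | obs) = 3/7

Enumerate traces; 8 have nonzero weight after conditioning:
  (X=4, W=0, Z=1, Y=0) weight 1/64
  (X=4, W=0, Z=1, Y=1) weight 1/64
  (X=4, W=1, Z=0, Y=0) weight 1/48
  (X=4, W=1, Z=0, Y=1) weight 1/48
  (X=4, W=1, Z=2, Y=0) weight 1/192
  (X=4, W=1, Z=2, Y=1) weight 1/192
  (X=4, W=2, Z=1, Y=0) weight 1/32
  (X=4, W=2, Z=1, Y=1) weight 1/32
Group by W:
  weight(W=0) = 1/32
  weight(W=1) = 5/96
  weight(W=2) = 1/16
Total weight = 1/32 + 5/96 + 1/16 = 7/48
P(W=0 | obs) = 1/32 / 7/48 = 3/14
P(W=1 | obs) = 5/96 / 7/48 = 5/14
P(W=2 | obs) = 1/16 / 7/48 = 3/7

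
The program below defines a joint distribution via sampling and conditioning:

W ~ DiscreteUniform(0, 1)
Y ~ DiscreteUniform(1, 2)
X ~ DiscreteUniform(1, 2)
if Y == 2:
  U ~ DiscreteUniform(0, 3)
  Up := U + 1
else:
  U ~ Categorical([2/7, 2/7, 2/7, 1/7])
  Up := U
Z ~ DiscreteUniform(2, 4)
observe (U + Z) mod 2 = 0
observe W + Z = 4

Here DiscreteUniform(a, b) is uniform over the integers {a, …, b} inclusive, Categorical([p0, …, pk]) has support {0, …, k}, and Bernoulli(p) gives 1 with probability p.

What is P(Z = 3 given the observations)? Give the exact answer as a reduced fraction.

Enumerate traces; 16 have nonzero weight after conditioning:
  (W=0, Y=1, X=1, U=0, Z=4) weight 1/84
  (W=0, Y=1, X=1, U=2, Z=4) weight 1/84
  (W=0, Y=1, X=2, U=0, Z=4) weight 1/84
  (W=0, Y=1, X=2, U=2, Z=4) weight 1/84
  (W=0, Y=2, X=1, U=0, Z=4) weight 1/96
  (W=0, Y=2, X=1, U=2, Z=4) weight 1/96
  (W=0, Y=2, X=2, U=0, Z=4) weight 1/96
  (W=0, Y=2, X=2, U=2, Z=4) weight 1/96
  (W=1, Y=1, X=1, U=1, Z=3) weight 1/84
  … 7 more
Group by Z:
  weight(Z=3) = 13/168
  weight(Z=4) = 5/56
Total weight = 13/168 + 5/56 = 1/6
P(Z=3 | obs) = 13/168 / 1/6 = 13/28
P(Z=4 | obs) = 5/56 / 1/6 = 15/28

P(Z = 3 | obs) = 13/28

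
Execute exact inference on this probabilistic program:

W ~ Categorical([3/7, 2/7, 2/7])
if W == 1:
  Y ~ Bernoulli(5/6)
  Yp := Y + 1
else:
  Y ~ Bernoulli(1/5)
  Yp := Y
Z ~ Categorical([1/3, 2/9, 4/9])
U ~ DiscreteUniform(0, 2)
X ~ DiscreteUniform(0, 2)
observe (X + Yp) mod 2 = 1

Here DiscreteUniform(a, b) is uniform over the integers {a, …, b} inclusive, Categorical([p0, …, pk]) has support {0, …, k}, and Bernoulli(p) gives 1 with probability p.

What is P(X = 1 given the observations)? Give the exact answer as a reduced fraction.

P(X = 1 | obs) = 17/25

Enumerate traces; 81 have nonzero weight after conditioning:
  (W=0, Y=0, Z=0, U=0, X=1) weight 4/315
  (W=0, Y=0, Z=0, U=1, X=1) weight 4/315
  (W=0, Y=0, Z=0, U=2, X=1) weight 4/315
  (W=0, Y=0, Z=1, U=0, X=1) weight 8/945
  (W=0, Y=0, Z=1, U=1, X=1) weight 8/945
  (W=0, Y=0, Z=1, U=2, X=1) weight 8/945
  (W=0, Y=0, Z=2, U=0, X=1) weight 16/945
  (W=0, Y=0, Z=2, U=1, X=1) weight 16/945
  (W=0, Y=1, Z=0, U=0, X=0) weight 1/315
  (W=0, Y=1, Z=0, U=0, X=2) weight 1/315
  … 71 more
Group by X:
  weight(X=0) = 4/63
  weight(X=1) = 17/63
  weight(X=2) = 4/63
Total weight = 4/63 + 17/63 + 4/63 = 25/63
P(X=0 | obs) = 4/63 / 25/63 = 4/25
P(X=1 | obs) = 17/63 / 25/63 = 17/25
P(X=2 | obs) = 4/63 / 25/63 = 4/25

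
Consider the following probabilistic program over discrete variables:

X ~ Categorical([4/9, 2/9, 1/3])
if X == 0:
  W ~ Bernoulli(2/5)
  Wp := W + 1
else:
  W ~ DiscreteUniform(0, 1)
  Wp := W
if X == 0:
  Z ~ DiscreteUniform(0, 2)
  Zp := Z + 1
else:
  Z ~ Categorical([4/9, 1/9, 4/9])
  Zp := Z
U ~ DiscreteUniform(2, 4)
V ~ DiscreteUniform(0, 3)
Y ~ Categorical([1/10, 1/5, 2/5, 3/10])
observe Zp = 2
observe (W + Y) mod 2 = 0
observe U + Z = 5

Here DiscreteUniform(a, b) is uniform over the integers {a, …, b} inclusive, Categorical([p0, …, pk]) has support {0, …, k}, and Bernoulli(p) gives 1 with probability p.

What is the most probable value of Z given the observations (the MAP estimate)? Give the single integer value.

argmax_v P(Z = v | obs) = 2

Enumerate traces; 48 have nonzero weight after conditioning:
  (X=0, W=0, Z=1, U=4, V=0, Y=0) weight 1/1350
  (X=0, W=0, Z=1, U=4, V=0, Y=2) weight 2/675
  (X=0, W=0, Z=1, U=4, V=1, Y=0) weight 1/1350
  (X=0, W=0, Z=1, U=4, V=1, Y=2) weight 2/675
  (X=0, W=0, Z=1, U=4, V=2, Y=0) weight 1/1350
  (X=0, W=0, Z=1, U=4, V=2, Y=2) weight 2/675
  (X=0, W=0, Z=1, U=4, V=3, Y=0) weight 1/1350
  (X=0, W=0, Z=1, U=4, V=3, Y=2) weight 2/675
  (X=1, W=0, Z=2, U=3, V=0, Y=0) weight 1/2430
  … 39 more
Group by Z:
  weight(Z=1) = 2/81
  weight(Z=2) = 10/243
Total weight = 2/81 + 10/243 = 16/243
P(Z=1 | obs) = 2/81 / 16/243 = 3/8
P(Z=2 | obs) = 10/243 / 16/243 = 5/8
argmax = 2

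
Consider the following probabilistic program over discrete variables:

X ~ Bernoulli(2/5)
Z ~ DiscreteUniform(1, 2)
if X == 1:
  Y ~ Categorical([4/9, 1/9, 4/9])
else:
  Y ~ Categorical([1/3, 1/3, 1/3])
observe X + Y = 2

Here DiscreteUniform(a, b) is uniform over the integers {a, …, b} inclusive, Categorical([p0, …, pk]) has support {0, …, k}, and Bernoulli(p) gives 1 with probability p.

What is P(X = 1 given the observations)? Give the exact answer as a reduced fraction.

P(X = 1 | obs) = 2/11

Enumerate traces; 4 have nonzero weight after conditioning:
  (X=0, Z=1, Y=2) weight 1/10
  (X=0, Z=2, Y=2) weight 1/10
  (X=1, Z=1, Y=1) weight 1/45
  (X=1, Z=2, Y=1) weight 1/45
Group by X:
  weight(X=0) = 1/5
  weight(X=1) = 2/45
Total weight = 1/5 + 2/45 = 11/45
P(X=0 | obs) = 1/5 / 11/45 = 9/11
P(X=1 | obs) = 2/45 / 11/45 = 2/11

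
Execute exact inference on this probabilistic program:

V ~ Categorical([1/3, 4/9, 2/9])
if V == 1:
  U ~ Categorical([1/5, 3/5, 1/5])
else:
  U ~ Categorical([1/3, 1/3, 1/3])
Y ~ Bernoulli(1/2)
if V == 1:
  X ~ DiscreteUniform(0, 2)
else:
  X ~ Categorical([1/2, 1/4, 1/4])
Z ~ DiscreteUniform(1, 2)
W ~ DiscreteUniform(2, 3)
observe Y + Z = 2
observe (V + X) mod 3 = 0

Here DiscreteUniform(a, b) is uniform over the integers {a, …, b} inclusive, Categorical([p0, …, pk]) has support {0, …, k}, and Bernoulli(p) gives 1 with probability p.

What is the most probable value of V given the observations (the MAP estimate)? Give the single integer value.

Enumerate traces; 36 have nonzero weight after conditioning:
  (V=0, U=0, Y=0, X=0, Z=2, W=2) weight 1/144
  (V=0, U=0, Y=0, X=0, Z=2, W=3) weight 1/144
  (V=0, U=0, Y=1, X=0, Z=1, W=2) weight 1/144
  (V=0, U=0, Y=1, X=0, Z=1, W=3) weight 1/144
  (V=0, U=1, Y=0, X=0, Z=2, W=2) weight 1/144
  (V=0, U=1, Y=0, X=0, Z=2, W=3) weight 1/144
  (V=0, U=1, Y=1, X=0, Z=1, W=2) weight 1/144
  (V=0, U=1, Y=1, X=0, Z=1, W=3) weight 1/144
  (V=1, U=0, Y=0, X=2, Z=2, W=2) weight 1/270
  (V=2, U=0, Y=0, X=1, Z=2, W=2) weight 1/432
  … 26 more
Group by V:
  weight(V=0) = 1/12
  weight(V=1) = 2/27
  weight(V=2) = 1/36
Total weight = 1/12 + 2/27 + 1/36 = 5/27
P(V=0 | obs) = 1/12 / 5/27 = 9/20
P(V=1 | obs) = 2/27 / 5/27 = 2/5
P(V=2 | obs) = 1/36 / 5/27 = 3/20
argmax = 0

argmax_v P(V = v | obs) = 0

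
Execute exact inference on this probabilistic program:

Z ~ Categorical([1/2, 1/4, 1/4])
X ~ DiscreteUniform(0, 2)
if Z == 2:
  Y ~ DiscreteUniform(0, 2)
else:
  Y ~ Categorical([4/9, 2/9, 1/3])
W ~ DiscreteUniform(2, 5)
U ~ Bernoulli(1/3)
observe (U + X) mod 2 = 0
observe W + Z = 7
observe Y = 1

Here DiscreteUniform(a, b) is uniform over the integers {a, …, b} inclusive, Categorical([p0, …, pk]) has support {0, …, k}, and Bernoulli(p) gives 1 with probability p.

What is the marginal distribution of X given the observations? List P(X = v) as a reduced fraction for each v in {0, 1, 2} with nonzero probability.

Enumerate traces; 3 have nonzero weight after conditioning:
  (Z=2, X=0, Y=1, W=5, U=0) weight 1/216
  (Z=2, X=1, Y=1, W=5, U=1) weight 1/432
  (Z=2, X=2, Y=1, W=5, U=0) weight 1/216
Group by X:
  weight(X=0) = 1/216
  weight(X=1) = 1/432
  weight(X=2) = 1/216
Total weight = 1/216 + 1/432 + 1/216 = 5/432
P(X=0 | obs) = 1/216 / 5/432 = 2/5
P(X=1 | obs) = 1/432 / 5/432 = 1/5
P(X=2 | obs) = 1/216 / 5/432 = 2/5

P(X=0) = 2/5, P(X=1) = 1/5, P(X=2) = 2/5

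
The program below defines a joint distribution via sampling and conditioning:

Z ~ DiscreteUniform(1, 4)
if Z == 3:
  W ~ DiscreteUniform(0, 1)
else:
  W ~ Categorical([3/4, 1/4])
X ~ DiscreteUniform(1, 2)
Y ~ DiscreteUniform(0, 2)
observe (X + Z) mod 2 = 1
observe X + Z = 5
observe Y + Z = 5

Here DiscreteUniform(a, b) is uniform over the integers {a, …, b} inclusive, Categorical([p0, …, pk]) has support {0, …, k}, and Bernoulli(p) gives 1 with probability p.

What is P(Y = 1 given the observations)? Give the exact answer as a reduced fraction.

P(Y = 1 | obs) = 1/2

Enumerate traces; 4 have nonzero weight after conditioning:
  (Z=3, W=0, X=2, Y=2) weight 1/48
  (Z=3, W=1, X=2, Y=2) weight 1/48
  (Z=4, W=0, X=1, Y=1) weight 1/32
  (Z=4, W=1, X=1, Y=1) weight 1/96
Group by Y:
  weight(Y=1) = 1/24
  weight(Y=2) = 1/24
Total weight = 1/24 + 1/24 = 1/12
P(Y=1 | obs) = 1/24 / 1/12 = 1/2
P(Y=2 | obs) = 1/24 / 1/12 = 1/2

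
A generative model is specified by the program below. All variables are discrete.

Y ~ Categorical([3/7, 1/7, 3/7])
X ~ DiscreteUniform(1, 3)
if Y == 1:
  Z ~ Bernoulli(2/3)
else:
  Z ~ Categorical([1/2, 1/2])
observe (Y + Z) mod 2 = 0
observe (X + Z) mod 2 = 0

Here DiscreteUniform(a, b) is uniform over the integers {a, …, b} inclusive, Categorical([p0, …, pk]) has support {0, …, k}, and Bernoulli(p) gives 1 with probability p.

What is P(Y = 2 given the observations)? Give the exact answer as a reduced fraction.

Enumerate traces; 4 have nonzero weight after conditioning:
  (Y=0, X=2, Z=0) weight 1/14
  (Y=1, X=1, Z=1) weight 2/63
  (Y=1, X=3, Z=1) weight 2/63
  (Y=2, X=2, Z=0) weight 1/14
Group by Y:
  weight(Y=0) = 1/14
  weight(Y=1) = 4/63
  weight(Y=2) = 1/14
Total weight = 1/14 + 4/63 + 1/14 = 13/63
P(Y=0 | obs) = 1/14 / 13/63 = 9/26
P(Y=1 | obs) = 4/63 / 13/63 = 4/13
P(Y=2 | obs) = 1/14 / 13/63 = 9/26

P(Y = 2 | obs) = 9/26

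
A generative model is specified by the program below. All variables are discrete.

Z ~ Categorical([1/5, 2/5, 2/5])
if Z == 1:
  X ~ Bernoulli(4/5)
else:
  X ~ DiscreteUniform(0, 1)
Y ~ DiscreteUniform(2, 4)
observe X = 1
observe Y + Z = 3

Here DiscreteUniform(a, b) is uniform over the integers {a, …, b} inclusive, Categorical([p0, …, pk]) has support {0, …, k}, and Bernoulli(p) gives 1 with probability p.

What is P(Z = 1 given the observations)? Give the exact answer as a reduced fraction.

P(Z = 1 | obs) = 16/21

Enumerate traces; 2 have nonzero weight after conditioning:
  (Z=0, X=1, Y=3) weight 1/30
  (Z=1, X=1, Y=2) weight 8/75
Group by Z:
  weight(Z=0) = 1/30
  weight(Z=1) = 8/75
Total weight = 1/30 + 8/75 = 7/50
P(Z=0 | obs) = 1/30 / 7/50 = 5/21
P(Z=1 | obs) = 8/75 / 7/50 = 16/21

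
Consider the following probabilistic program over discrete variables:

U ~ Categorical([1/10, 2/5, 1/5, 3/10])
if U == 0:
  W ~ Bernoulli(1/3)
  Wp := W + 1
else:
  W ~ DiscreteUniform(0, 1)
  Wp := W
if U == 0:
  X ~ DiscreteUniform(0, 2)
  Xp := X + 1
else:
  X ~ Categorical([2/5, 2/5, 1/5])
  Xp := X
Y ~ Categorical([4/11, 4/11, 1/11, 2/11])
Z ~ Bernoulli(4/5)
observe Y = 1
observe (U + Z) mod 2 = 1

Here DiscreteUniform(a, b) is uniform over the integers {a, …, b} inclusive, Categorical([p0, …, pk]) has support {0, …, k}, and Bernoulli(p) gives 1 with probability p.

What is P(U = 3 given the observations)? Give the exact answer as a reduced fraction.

P(U = 3 | obs) = 3/19

Enumerate traces; 24 have nonzero weight after conditioning:
  (U=0, W=0, X=0, Y=1, Z=1) weight 16/2475
  (U=0, W=0, X=1, Y=1, Z=1) weight 16/2475
  (U=0, W=0, X=2, Y=1, Z=1) weight 16/2475
  (U=0, W=1, X=0, Y=1, Z=1) weight 8/2475
  (U=0, W=1, X=1, Y=1, Z=1) weight 8/2475
  (U=0, W=1, X=2, Y=1, Z=1) weight 8/2475
  (U=1, W=0, X=0, Y=1, Z=0) weight 8/1375
  (U=1, W=0, X=1, Y=1, Z=0) weight 8/1375
  (U=2, W=0, X=0, Y=1, Z=1) weight 16/1375
  (U=3, W=0, X=0, Y=1, Z=0) weight 6/1375
  … 14 more
Group by U:
  weight(U=0) = 8/275
  weight(U=1) = 8/275
  weight(U=2) = 16/275
  weight(U=3) = 6/275
Total weight = 8/275 + 8/275 + 16/275 + 6/275 = 38/275
P(U=0 | obs) = 8/275 / 38/275 = 4/19
P(U=1 | obs) = 8/275 / 38/275 = 4/19
P(U=2 | obs) = 16/275 / 38/275 = 8/19
P(U=3 | obs) = 6/275 / 38/275 = 3/19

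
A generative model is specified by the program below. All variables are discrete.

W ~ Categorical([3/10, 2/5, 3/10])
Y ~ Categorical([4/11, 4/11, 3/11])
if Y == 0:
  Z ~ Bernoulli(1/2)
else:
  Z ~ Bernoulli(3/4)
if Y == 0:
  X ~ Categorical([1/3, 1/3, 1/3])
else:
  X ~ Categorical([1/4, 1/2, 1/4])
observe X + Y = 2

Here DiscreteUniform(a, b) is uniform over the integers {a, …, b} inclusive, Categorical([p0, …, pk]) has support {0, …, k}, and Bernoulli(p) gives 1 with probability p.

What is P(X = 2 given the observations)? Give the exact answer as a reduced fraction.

P(X = 2 | obs) = 16/49

Enumerate traces; 18 have nonzero weight after conditioning:
  (W=0, Y=0, Z=0, X=2) weight 1/55
  (W=0, Y=0, Z=1, X=2) weight 1/55
  (W=0, Y=1, Z=0, X=1) weight 3/220
  (W=0, Y=1, Z=1, X=1) weight 9/220
  (W=0, Y=2, Z=0, X=0) weight 9/1760
  (W=0, Y=2, Z=1, X=0) weight 27/1760
  (W=1, Y=0, Z=0, X=2) weight 4/165
  (W=1, Y=0, Z=1, X=2) weight 4/165
  … 10 more
Group by X:
  weight(X=0) = 3/44
  weight(X=1) = 2/11
  weight(X=2) = 4/33
Total weight = 3/44 + 2/11 + 4/33 = 49/132
P(X=0 | obs) = 3/44 / 49/132 = 9/49
P(X=1 | obs) = 2/11 / 49/132 = 24/49
P(X=2 | obs) = 4/33 / 49/132 = 16/49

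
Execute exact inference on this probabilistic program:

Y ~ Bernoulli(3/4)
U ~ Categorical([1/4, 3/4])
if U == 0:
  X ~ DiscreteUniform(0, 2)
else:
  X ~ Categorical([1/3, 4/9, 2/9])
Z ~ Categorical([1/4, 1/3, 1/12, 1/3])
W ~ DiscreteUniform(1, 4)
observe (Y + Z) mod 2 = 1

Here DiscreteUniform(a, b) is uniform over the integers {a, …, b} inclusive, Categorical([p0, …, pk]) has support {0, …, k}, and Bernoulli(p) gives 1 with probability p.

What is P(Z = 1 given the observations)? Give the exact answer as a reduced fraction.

Enumerate traces; 96 have nonzero weight after conditioning:
  (Y=0, U=0, X=0, Z=1, W=1) weight 1/576
  (Y=0, U=0, X=0, Z=1, W=2) weight 1/576
  (Y=0, U=0, X=0, Z=1, W=3) weight 1/576
  (Y=0, U=0, X=0, Z=1, W=4) weight 1/576
  (Y=0, U=0, X=0, Z=3, W=1) weight 1/576
  (Y=0, U=0, X=0, Z=3, W=2) weight 1/576
  (Y=0, U=0, X=0, Z=3, W=3) weight 1/576
  (Y=0, U=0, X=0, Z=3, W=4) weight 1/576
  (Y=1, U=0, X=0, Z=0, W=1) weight 1/256
  (Y=1, U=0, X=0, Z=2, W=1) weight 1/768
  … 86 more
Group by Z:
  weight(Z=0) = 3/16
  weight(Z=1) = 1/12
  weight(Z=2) = 1/16
  weight(Z=3) = 1/12
Total weight = 3/16 + 1/12 + 1/16 + 1/12 = 5/12
P(Z=0 | obs) = 3/16 / 5/12 = 9/20
P(Z=1 | obs) = 1/12 / 5/12 = 1/5
P(Z=2 | obs) = 1/16 / 5/12 = 3/20
P(Z=3 | obs) = 1/12 / 5/12 = 1/5

P(Z = 1 | obs) = 1/5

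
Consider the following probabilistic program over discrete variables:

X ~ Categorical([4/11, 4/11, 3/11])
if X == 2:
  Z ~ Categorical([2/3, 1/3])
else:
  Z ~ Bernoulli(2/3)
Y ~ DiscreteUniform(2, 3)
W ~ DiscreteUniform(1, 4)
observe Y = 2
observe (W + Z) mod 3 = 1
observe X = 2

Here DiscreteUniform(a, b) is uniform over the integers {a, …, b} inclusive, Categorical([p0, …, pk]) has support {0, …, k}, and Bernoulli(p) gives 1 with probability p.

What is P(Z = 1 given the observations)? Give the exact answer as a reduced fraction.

Enumerate traces; 3 have nonzero weight after conditioning:
  (X=2, Z=0, Y=2, W=1) weight 1/44
  (X=2, Z=0, Y=2, W=4) weight 1/44
  (X=2, Z=1, Y=2, W=3) weight 1/88
Group by Z:
  weight(Z=0) = 1/22
  weight(Z=1) = 1/88
Total weight = 1/22 + 1/88 = 5/88
P(Z=0 | obs) = 1/22 / 5/88 = 4/5
P(Z=1 | obs) = 1/88 / 5/88 = 1/5

P(Z = 1 | obs) = 1/5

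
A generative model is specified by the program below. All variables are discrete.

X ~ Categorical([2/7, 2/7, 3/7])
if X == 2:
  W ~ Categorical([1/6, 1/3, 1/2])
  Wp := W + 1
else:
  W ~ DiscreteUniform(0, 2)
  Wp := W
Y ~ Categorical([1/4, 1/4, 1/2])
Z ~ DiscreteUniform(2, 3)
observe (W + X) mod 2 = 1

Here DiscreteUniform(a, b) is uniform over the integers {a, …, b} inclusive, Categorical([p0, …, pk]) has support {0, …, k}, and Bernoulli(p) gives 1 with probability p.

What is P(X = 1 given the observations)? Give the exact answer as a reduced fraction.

Enumerate traces; 24 have nonzero weight after conditioning:
  (X=0, W=1, Y=0, Z=2) weight 1/84
  (X=0, W=1, Y=0, Z=3) weight 1/84
  (X=0, W=1, Y=1, Z=2) weight 1/84
  (X=0, W=1, Y=1, Z=3) weight 1/84
  (X=0, W=1, Y=2, Z=2) weight 1/42
  (X=0, W=1, Y=2, Z=3) weight 1/42
  (X=1, W=0, Y=0, Z=2) weight 1/84
  (X=1, W=0, Y=0, Z=3) weight 1/84
  (X=2, W=1, Y=0, Z=2) weight 1/56
  … 15 more
Group by X:
  weight(X=0) = 2/21
  weight(X=1) = 4/21
  weight(X=2) = 1/7
Total weight = 2/21 + 4/21 + 1/7 = 3/7
P(X=0 | obs) = 2/21 / 3/7 = 2/9
P(X=1 | obs) = 4/21 / 3/7 = 4/9
P(X=2 | obs) = 1/7 / 3/7 = 1/3

P(X = 1 | obs) = 4/9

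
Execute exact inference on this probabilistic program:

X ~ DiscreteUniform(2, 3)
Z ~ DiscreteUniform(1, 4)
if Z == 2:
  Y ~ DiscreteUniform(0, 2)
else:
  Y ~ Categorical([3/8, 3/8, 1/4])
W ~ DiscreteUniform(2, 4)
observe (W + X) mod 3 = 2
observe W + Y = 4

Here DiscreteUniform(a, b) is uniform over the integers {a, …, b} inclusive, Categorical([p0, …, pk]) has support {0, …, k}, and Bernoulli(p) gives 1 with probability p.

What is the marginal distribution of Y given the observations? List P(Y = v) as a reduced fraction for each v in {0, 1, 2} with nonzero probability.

P(Y=1) = 35/61, P(Y=2) = 26/61

Enumerate traces; 8 have nonzero weight after conditioning:
  (X=2, Z=1, Y=1, W=3) weight 1/64
  (X=2, Z=2, Y=1, W=3) weight 1/72
  (X=2, Z=3, Y=1, W=3) weight 1/64
  (X=2, Z=4, Y=1, W=3) weight 1/64
  (X=3, Z=1, Y=2, W=2) weight 1/96
  (X=3, Z=2, Y=2, W=2) weight 1/72
  (X=3, Z=3, Y=2, W=2) weight 1/96
  (X=3, Z=4, Y=2, W=2) weight 1/96
Group by Y:
  weight(Y=1) = 35/576
  weight(Y=2) = 13/288
Total weight = 35/576 + 13/288 = 61/576
P(Y=1 | obs) = 35/576 / 61/576 = 35/61
P(Y=2 | obs) = 13/288 / 61/576 = 26/61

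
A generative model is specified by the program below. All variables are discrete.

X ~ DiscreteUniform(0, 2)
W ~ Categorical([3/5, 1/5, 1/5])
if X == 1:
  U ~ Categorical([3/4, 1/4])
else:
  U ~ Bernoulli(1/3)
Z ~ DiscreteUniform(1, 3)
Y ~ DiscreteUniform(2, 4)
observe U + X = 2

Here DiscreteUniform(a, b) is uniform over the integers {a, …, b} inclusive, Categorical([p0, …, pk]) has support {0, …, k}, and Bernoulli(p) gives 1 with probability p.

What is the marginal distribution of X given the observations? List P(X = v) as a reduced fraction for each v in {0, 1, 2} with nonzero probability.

P(X=1) = 3/11, P(X=2) = 8/11

Enumerate traces; 54 have nonzero weight after conditioning:
  (X=1, W=0, U=1, Z=1, Y=2) weight 1/180
  (X=1, W=0, U=1, Z=1, Y=3) weight 1/180
  (X=1, W=0, U=1, Z=1, Y=4) weight 1/180
  (X=1, W=0, U=1, Z=2, Y=2) weight 1/180
  (X=1, W=0, U=1, Z=2, Y=3) weight 1/180
  (X=1, W=0, U=1, Z=2, Y=4) weight 1/180
  (X=1, W=0, U=1, Z=3, Y=2) weight 1/180
  (X=1, W=0, U=1, Z=3, Y=3) weight 1/180
  (X=2, W=0, U=0, Z=1, Y=2) weight 2/135
  … 45 more
Group by X:
  weight(X=1) = 1/12
  weight(X=2) = 2/9
Total weight = 1/12 + 2/9 = 11/36
P(X=1 | obs) = 1/12 / 11/36 = 3/11
P(X=2 | obs) = 2/9 / 11/36 = 8/11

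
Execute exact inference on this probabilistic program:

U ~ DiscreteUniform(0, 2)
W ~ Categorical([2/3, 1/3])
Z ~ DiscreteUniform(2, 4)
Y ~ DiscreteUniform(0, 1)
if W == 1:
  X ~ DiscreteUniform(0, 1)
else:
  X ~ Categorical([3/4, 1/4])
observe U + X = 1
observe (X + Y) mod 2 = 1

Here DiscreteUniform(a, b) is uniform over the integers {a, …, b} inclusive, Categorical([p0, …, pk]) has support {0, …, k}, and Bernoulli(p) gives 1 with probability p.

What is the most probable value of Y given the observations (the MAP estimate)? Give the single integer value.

argmax_v P(Y = v | obs) = 1

Enumerate traces; 12 have nonzero weight after conditioning:
  (U=0, W=0, Z=2, Y=0, X=1) weight 1/108
  (U=0, W=0, Z=3, Y=0, X=1) weight 1/108
  (U=0, W=0, Z=4, Y=0, X=1) weight 1/108
  (U=0, W=1, Z=2, Y=0, X=1) weight 1/108
  (U=0, W=1, Z=3, Y=0, X=1) weight 1/108
  (U=0, W=1, Z=4, Y=0, X=1) weight 1/108
  (U=1, W=0, Z=2, Y=1, X=0) weight 1/36
  (U=1, W=0, Z=3, Y=1, X=0) weight 1/36
  … 4 more
Group by Y:
  weight(Y=0) = 1/18
  weight(Y=1) = 1/9
Total weight = 1/18 + 1/9 = 1/6
P(Y=0 | obs) = 1/18 / 1/6 = 1/3
P(Y=1 | obs) = 1/9 / 1/6 = 2/3
argmax = 1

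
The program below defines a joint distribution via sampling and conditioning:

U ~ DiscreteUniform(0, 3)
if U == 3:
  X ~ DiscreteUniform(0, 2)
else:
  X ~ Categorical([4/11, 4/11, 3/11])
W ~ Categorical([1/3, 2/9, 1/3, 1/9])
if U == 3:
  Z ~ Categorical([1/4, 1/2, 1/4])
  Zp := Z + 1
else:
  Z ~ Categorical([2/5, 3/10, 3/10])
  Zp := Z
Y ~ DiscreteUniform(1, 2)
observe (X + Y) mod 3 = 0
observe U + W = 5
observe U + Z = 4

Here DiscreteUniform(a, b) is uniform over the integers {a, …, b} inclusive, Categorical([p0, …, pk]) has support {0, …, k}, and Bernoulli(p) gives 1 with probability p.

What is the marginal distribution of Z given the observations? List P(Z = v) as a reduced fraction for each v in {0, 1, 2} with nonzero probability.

P(Z=1) = 110/131, P(Z=2) = 21/131

Enumerate traces; 4 have nonzero weight after conditioning:
  (U=2, X=1, W=3, Z=2, Y=2) weight 1/660
  (U=2, X=2, W=3, Z=2, Y=1) weight 1/880
  (U=3, X=1, W=2, Z=1, Y=2) weight 1/144
  (U=3, X=2, W=2, Z=1, Y=1) weight 1/144
Group by Z:
  weight(Z=1) = 1/72
  weight(Z=2) = 7/2640
Total weight = 1/72 + 7/2640 = 131/7920
P(Z=1 | obs) = 1/72 / 131/7920 = 110/131
P(Z=2 | obs) = 7/2640 / 131/7920 = 21/131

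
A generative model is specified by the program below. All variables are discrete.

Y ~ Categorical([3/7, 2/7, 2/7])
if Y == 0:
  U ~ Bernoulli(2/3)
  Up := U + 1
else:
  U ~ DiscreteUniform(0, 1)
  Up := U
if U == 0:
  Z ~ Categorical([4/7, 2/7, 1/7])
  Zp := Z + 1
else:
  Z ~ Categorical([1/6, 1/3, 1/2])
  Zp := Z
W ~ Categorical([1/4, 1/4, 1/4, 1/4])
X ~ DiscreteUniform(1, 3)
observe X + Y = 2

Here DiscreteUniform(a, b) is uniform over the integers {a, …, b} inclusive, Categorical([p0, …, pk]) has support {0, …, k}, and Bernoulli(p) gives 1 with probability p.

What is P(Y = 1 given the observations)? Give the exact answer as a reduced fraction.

Enumerate traces; 48 have nonzero weight after conditioning:
  (Y=0, U=0, Z=0, W=0, X=2) weight 1/147
  (Y=0, U=0, Z=0, W=1, X=2) weight 1/147
  (Y=0, U=0, Z=0, W=2, X=2) weight 1/147
  (Y=0, U=0, Z=0, W=3, X=2) weight 1/147
  (Y=0, U=0, Z=1, W=0, X=2) weight 1/294
  (Y=0, U=0, Z=1, W=1, X=2) weight 1/294
  (Y=0, U=0, Z=1, W=2, X=2) weight 1/294
  (Y=0, U=0, Z=1, W=3, X=2) weight 1/294
  (Y=1, U=0, Z=0, W=0, X=1) weight 1/147
  … 39 more
Group by Y:
  weight(Y=0) = 1/7
  weight(Y=1) = 2/21
Total weight = 1/7 + 2/21 = 5/21
P(Y=0 | obs) = 1/7 / 5/21 = 3/5
P(Y=1 | obs) = 2/21 / 5/21 = 2/5

P(Y = 1 | obs) = 2/5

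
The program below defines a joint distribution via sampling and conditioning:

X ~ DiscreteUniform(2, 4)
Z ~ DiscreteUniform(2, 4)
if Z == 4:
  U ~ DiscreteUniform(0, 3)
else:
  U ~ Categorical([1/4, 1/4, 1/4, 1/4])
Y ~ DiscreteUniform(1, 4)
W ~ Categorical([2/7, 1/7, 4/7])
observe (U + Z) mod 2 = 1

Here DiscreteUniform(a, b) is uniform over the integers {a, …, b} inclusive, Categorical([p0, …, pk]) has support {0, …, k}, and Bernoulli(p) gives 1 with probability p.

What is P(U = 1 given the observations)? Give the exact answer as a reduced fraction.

Enumerate traces; 216 have nonzero weight after conditioning:
  (X=2, Z=2, U=1, Y=1, W=0) weight 1/504
  (X=2, Z=2, U=1, Y=1, W=1) weight 1/1008
  (X=2, Z=2, U=1, Y=1, W=2) weight 1/252
  (X=2, Z=2, U=1, Y=2, W=0) weight 1/504
  (X=2, Z=2, U=1, Y=2, W=1) weight 1/1008
  (X=2, Z=2, U=1, Y=2, W=2) weight 1/252
  (X=2, Z=2, U=1, Y=3, W=0) weight 1/504
  (X=2, Z=2, U=1, Y=3, W=1) weight 1/1008
  (X=2, Z=2, U=3, Y=1, W=0) weight 1/504
  (X=2, Z=3, U=0, Y=1, W=0) weight 1/504
  … 206 more
Group by U:
  weight(U=0) = 1/12
  weight(U=1) = 1/6
  weight(U=2) = 1/12
  weight(U=3) = 1/6
Total weight = 1/12 + 1/6 + 1/12 + 1/6 = 1/2
P(U=0 | obs) = 1/12 / 1/2 = 1/6
P(U=1 | obs) = 1/6 / 1/2 = 1/3
P(U=2 | obs) = 1/12 / 1/2 = 1/6
P(U=3 | obs) = 1/6 / 1/2 = 1/3

P(U = 1 | obs) = 1/3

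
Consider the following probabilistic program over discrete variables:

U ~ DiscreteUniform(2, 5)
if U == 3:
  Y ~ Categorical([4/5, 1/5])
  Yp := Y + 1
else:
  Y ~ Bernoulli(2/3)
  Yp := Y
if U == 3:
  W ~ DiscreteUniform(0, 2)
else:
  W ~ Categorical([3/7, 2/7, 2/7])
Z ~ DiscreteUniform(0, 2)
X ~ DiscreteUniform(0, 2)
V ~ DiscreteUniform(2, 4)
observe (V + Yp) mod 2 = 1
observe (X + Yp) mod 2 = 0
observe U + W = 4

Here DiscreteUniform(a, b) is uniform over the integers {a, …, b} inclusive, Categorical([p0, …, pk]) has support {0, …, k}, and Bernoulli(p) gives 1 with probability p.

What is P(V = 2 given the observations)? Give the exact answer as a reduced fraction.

Enumerate traces; 36 have nonzero weight after conditioning:
  (U=2, Y=0, W=2, Z=0, X=0, V=3) weight 1/1134
  (U=2, Y=0, W=2, Z=0, X=2, V=3) weight 1/1134
  (U=2, Y=0, W=2, Z=1, X=0, V=3) weight 1/1134
  (U=2, Y=0, W=2, Z=1, X=2, V=3) weight 1/1134
  (U=2, Y=0, W=2, Z=2, X=0, V=3) weight 1/1134
  (U=2, Y=0, W=2, Z=2, X=2, V=3) weight 1/1134
  (U=2, Y=1, W=2, Z=0, X=1, V=2) weight 1/567
  (U=2, Y=1, W=2, Z=0, X=1, V=4) weight 1/567
  … 28 more
Group by V:
  weight(V=2) = 13/630
  weight(V=3) = 16/945
  weight(V=4) = 13/630
Total weight = 13/630 + 16/945 + 13/630 = 11/189
P(V=2 | obs) = 13/630 / 11/189 = 39/110
P(V=3 | obs) = 16/945 / 11/189 = 16/55
P(V=4 | obs) = 13/630 / 11/189 = 39/110

P(V = 2 | obs) = 39/110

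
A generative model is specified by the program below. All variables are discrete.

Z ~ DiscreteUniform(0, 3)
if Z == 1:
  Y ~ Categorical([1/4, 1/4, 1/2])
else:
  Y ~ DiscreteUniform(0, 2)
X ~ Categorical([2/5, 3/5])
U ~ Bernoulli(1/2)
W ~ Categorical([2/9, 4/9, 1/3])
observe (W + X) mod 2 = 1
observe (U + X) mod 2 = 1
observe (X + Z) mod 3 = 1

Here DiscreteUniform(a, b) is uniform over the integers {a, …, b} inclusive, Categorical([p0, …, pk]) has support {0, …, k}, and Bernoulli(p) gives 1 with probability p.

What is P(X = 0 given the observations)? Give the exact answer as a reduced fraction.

P(X = 0 | obs) = 4/19

Enumerate traces; 15 have nonzero weight after conditioning:
  (Z=0, Y=0, X=1, U=0, W=0) weight 1/180
  (Z=0, Y=0, X=1, U=0, W=2) weight 1/120
  (Z=0, Y=1, X=1, U=0, W=0) weight 1/180
  (Z=0, Y=1, X=1, U=0, W=2) weight 1/120
  (Z=0, Y=2, X=1, U=0, W=0) weight 1/180
  (Z=0, Y=2, X=1, U=0, W=2) weight 1/120
  (Z=1, Y=0, X=0, U=1, W=1) weight 1/180
  (Z=1, Y=1, X=0, U=1, W=1) weight 1/180
  … 7 more
Group by X:
  weight(X=0) = 1/45
  weight(X=1) = 1/12
Total weight = 1/45 + 1/12 = 19/180
P(X=0 | obs) = 1/45 / 19/180 = 4/19
P(X=1 | obs) = 1/12 / 19/180 = 15/19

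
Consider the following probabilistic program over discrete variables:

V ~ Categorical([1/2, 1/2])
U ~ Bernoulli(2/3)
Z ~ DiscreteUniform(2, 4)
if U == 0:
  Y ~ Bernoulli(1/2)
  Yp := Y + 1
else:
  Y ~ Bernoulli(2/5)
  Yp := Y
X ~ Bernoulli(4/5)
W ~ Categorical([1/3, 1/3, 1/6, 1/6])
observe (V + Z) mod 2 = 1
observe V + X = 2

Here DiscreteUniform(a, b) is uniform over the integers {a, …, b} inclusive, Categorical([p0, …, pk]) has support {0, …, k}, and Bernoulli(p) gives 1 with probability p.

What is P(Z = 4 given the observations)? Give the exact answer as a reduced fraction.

P(Z = 4 | obs) = 1/2

Enumerate traces; 32 have nonzero weight after conditioning:
  (V=1, U=0, Z=2, Y=0, X=1, W=0) weight 1/135
  (V=1, U=0, Z=2, Y=0, X=1, W=1) weight 1/135
  (V=1, U=0, Z=2, Y=0, X=1, W=2) weight 1/270
  (V=1, U=0, Z=2, Y=0, X=1, W=3) weight 1/270
  (V=1, U=0, Z=2, Y=1, X=1, W=0) weight 1/135
  (V=1, U=0, Z=2, Y=1, X=1, W=1) weight 1/135
  (V=1, U=0, Z=2, Y=1, X=1, W=2) weight 1/270
  (V=1, U=0, Z=2, Y=1, X=1, W=3) weight 1/270
  (V=1, U=0, Z=4, Y=0, X=1, W=0) weight 1/135
  … 23 more
Group by Z:
  weight(Z=2) = 2/15
  weight(Z=4) = 2/15
Total weight = 2/15 + 2/15 = 4/15
P(Z=2 | obs) = 2/15 / 4/15 = 1/2
P(Z=4 | obs) = 2/15 / 4/15 = 1/2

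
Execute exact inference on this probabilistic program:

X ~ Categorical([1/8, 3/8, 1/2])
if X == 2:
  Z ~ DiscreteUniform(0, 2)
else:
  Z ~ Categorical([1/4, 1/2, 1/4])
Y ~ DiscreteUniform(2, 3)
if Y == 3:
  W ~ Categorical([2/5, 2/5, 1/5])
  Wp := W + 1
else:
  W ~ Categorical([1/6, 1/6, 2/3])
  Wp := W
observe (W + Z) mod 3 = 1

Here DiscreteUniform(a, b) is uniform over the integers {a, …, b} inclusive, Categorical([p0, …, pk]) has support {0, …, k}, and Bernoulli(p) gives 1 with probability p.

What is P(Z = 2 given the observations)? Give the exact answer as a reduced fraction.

Enumerate traces; 18 have nonzero weight after conditioning:
  (X=0, Z=0, Y=2, W=1) weight 1/384
  (X=0, Z=0, Y=3, W=1) weight 1/160
  (X=0, Z=1, Y=2, W=0) weight 1/192
  (X=0, Z=1, Y=3, W=0) weight 1/80
  (X=0, Z=2, Y=2, W=2) weight 1/96
  (X=0, Z=2, Y=3, W=2) weight 1/320
  (X=1, Z=0, Y=2, W=1) weight 1/128
  (X=1, Z=0, Y=3, W=1) weight 3/160
  … 10 more
Group by Z:
  weight(Z=0) = 119/1440
  weight(Z=1) = 17/144
  weight(Z=2) = 91/720
Total weight = 119/1440 + 17/144 + 91/720 = 157/480
P(Z=0 | obs) = 119/1440 / 157/480 = 119/471
P(Z=1 | obs) = 17/144 / 157/480 = 170/471
P(Z=2 | obs) = 91/720 / 157/480 = 182/471

P(Z = 2 | obs) = 182/471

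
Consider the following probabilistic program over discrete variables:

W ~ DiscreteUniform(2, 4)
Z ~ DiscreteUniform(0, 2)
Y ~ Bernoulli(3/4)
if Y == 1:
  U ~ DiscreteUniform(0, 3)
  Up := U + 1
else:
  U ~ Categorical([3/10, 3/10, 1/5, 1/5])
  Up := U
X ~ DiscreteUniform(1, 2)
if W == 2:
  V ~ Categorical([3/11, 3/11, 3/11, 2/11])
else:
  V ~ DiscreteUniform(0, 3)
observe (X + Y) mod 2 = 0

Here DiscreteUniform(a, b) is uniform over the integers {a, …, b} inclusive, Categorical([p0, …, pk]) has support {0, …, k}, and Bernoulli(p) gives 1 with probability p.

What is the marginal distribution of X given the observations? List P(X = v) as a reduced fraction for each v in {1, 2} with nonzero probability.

Enumerate traces; 288 have nonzero weight after conditioning:
  (W=2, Z=0, Y=0, U=0, X=2, V=0) weight 1/880
  (W=2, Z=0, Y=0, U=0, X=2, V=1) weight 1/880
  (W=2, Z=0, Y=0, U=0, X=2, V=2) weight 1/880
  (W=2, Z=0, Y=0, U=0, X=2, V=3) weight 1/1320
  (W=2, Z=0, Y=0, U=1, X=2, V=0) weight 1/880
  (W=2, Z=0, Y=0, U=1, X=2, V=1) weight 1/880
  (W=2, Z=0, Y=0, U=1, X=2, V=2) weight 1/880
  (W=2, Z=0, Y=0, U=1, X=2, V=3) weight 1/1320
  (W=2, Z=0, Y=1, U=0, X=1, V=0) weight 1/352
  … 279 more
Group by X:
  weight(X=1) = 3/8
  weight(X=2) = 1/8
Total weight = 3/8 + 1/8 = 1/2
P(X=1 | obs) = 3/8 / 1/2 = 3/4
P(X=2 | obs) = 1/8 / 1/2 = 1/4

P(X=1) = 3/4, P(X=2) = 1/4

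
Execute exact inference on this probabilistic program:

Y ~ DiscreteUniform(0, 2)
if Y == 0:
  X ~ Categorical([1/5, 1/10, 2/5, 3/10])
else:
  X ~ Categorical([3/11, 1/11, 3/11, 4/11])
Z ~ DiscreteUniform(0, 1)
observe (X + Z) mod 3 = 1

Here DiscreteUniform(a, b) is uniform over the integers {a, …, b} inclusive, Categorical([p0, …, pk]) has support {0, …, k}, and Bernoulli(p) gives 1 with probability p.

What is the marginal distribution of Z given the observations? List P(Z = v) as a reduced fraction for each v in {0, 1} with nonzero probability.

P(Z=0) = 31/226, P(Z=1) = 195/226

Enumerate traces; 9 have nonzero weight after conditioning:
  (Y=0, X=0, Z=1) weight 1/30
  (Y=0, X=1, Z=0) weight 1/60
  (Y=0, X=3, Z=1) weight 1/20
  (Y=1, X=0, Z=1) weight 1/22
  (Y=1, X=1, Z=0) weight 1/66
  (Y=1, X=3, Z=1) weight 2/33
  (Y=2, X=0, Z=1) weight 1/22
  (Y=2, X=1, Z=0) weight 1/66
  … 1 more
Group by Z:
  weight(Z=0) = 31/660
  weight(Z=1) = 13/44
Total weight = 31/660 + 13/44 = 113/330
P(Z=0 | obs) = 31/660 / 113/330 = 31/226
P(Z=1 | obs) = 13/44 / 113/330 = 195/226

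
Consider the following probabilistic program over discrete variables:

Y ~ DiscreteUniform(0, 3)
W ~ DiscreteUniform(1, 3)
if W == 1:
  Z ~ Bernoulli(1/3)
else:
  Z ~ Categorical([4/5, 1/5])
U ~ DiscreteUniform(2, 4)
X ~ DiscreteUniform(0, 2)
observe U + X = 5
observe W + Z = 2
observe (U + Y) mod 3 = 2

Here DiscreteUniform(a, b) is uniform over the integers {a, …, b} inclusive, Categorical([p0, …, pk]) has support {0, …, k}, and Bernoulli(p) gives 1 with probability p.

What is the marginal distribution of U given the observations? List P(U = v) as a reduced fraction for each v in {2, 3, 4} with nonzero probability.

Enumerate traces; 4 have nonzero weight after conditioning:
  (Y=1, W=1, Z=1, U=4, X=1) weight 1/324
  (Y=1, W=2, Z=0, U=4, X=1) weight 1/135
  (Y=2, W=1, Z=1, U=3, X=2) weight 1/324
  (Y=2, W=2, Z=0, U=3, X=2) weight 1/135
Group by U:
  weight(U=3) = 17/1620
  weight(U=4) = 17/1620
Total weight = 17/1620 + 17/1620 = 17/810
P(U=3 | obs) = 17/1620 / 17/810 = 1/2
P(U=4 | obs) = 17/1620 / 17/810 = 1/2

P(U=3) = 1/2, P(U=4) = 1/2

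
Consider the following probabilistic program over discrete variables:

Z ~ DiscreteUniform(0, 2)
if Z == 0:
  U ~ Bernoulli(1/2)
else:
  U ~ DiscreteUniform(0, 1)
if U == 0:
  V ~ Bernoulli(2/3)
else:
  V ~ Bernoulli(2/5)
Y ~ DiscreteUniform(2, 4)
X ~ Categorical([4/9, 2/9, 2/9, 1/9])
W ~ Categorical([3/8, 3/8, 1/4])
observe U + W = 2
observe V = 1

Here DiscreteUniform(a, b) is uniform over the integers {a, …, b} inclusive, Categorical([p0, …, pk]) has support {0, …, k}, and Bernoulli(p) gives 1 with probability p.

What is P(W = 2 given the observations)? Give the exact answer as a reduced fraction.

P(W = 2 | obs) = 10/19

Enumerate traces; 72 have nonzero weight after conditioning:
  (Z=0, U=0, V=1, Y=2, X=0, W=2) weight 1/243
  (Z=0, U=0, V=1, Y=2, X=1, W=2) weight 1/486
  (Z=0, U=0, V=1, Y=2, X=2, W=2) weight 1/486
  (Z=0, U=0, V=1, Y=2, X=3, W=2) weight 1/972
  (Z=0, U=0, V=1, Y=3, X=0, W=2) weight 1/243
  (Z=0, U=0, V=1, Y=3, X=1, W=2) weight 1/486
  (Z=0, U=0, V=1, Y=3, X=2, W=2) weight 1/486
  (Z=0, U=0, V=1, Y=3, X=3, W=2) weight 1/972
  (Z=0, U=1, V=1, Y=2, X=0, W=1) weight 1/270
  … 63 more
Group by W:
  weight(W=1) = 3/40
  weight(W=2) = 1/12
Total weight = 3/40 + 1/12 = 19/120
P(W=1 | obs) = 3/40 / 19/120 = 9/19
P(W=2 | obs) = 1/12 / 19/120 = 10/19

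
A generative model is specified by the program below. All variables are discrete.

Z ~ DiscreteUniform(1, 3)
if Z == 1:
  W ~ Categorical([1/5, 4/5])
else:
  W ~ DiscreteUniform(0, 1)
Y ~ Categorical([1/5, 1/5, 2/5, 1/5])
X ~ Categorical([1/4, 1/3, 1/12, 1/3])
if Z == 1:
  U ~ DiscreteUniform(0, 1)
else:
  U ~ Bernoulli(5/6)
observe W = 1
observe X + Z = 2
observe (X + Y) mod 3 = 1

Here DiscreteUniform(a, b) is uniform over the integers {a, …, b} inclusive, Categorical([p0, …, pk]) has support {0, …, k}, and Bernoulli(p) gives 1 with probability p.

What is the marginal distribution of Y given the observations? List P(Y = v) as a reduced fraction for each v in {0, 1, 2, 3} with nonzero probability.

P(Y=0) = 32/79, P(Y=1) = 15/79, P(Y=3) = 32/79

Enumerate traces; 6 have nonzero weight after conditioning:
  (Z=1, W=1, Y=0, X=1, U=0) weight 2/225
  (Z=1, W=1, Y=0, X=1, U=1) weight 2/225
  (Z=1, W=1, Y=3, X=1, U=0) weight 2/225
  (Z=1, W=1, Y=3, X=1, U=1) weight 2/225
  (Z=2, W=1, Y=1, X=0, U=0) weight 1/720
  (Z=2, W=1, Y=1, X=0, U=1) weight 1/144
Group by Y:
  weight(Y=0) = 4/225
  weight(Y=1) = 1/120
  weight(Y=3) = 4/225
Total weight = 4/225 + 1/120 + 4/225 = 79/1800
P(Y=0 | obs) = 4/225 / 79/1800 = 32/79
P(Y=1 | obs) = 1/120 / 79/1800 = 15/79
P(Y=3 | obs) = 4/225 / 79/1800 = 32/79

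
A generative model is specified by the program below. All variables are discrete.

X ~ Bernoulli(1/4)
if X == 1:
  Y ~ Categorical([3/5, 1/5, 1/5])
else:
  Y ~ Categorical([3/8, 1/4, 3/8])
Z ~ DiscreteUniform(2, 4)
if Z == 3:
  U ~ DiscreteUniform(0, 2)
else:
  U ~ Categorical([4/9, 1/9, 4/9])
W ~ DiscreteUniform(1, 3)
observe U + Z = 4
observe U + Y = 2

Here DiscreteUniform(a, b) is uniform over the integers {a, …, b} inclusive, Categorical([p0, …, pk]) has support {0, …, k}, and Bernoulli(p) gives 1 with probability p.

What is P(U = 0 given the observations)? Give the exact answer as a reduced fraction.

Enumerate traces; 18 have nonzero weight after conditioning:
  (X=0, Y=0, Z=2, U=2, W=1) weight 1/72
  (X=0, Y=0, Z=2, U=2, W=2) weight 1/72
  (X=0, Y=0, Z=2, U=2, W=3) weight 1/72
  (X=0, Y=1, Z=3, U=1, W=1) weight 1/144
  (X=0, Y=1, Z=3, U=1, W=2) weight 1/144
  (X=0, Y=1, Z=3, U=1, W=3) weight 1/144
  (X=0, Y=2, Z=4, U=0, W=1) weight 1/72
  (X=0, Y=2, Z=4, U=0, W=2) weight 1/72
  … 10 more
Group by U:
  weight(U=0) = 53/1080
  weight(U=1) = 19/720
  weight(U=2) = 23/360
Total weight = 53/1080 + 19/720 + 23/360 = 301/2160
P(U=0 | obs) = 53/1080 / 301/2160 = 106/301
P(U=1 | obs) = 19/720 / 301/2160 = 57/301
P(U=2 | obs) = 23/360 / 301/2160 = 138/301

P(U = 0 | obs) = 106/301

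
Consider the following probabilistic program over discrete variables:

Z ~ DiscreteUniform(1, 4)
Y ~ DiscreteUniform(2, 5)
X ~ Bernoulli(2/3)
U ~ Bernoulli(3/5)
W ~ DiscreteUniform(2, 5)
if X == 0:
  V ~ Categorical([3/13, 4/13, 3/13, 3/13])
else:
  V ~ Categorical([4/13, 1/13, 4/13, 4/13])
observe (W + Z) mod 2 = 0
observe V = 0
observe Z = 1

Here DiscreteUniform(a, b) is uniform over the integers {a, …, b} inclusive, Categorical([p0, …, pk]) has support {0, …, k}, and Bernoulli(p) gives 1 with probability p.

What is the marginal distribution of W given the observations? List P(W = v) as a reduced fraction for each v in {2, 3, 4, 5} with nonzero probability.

P(W=3) = 1/2, P(W=5) = 1/2

Enumerate traces; 32 have nonzero weight after conditioning:
  (Z=1, Y=2, X=0, U=0, W=3, V=0) weight 1/2080
  (Z=1, Y=2, X=0, U=0, W=5, V=0) weight 1/2080
  (Z=1, Y=2, X=0, U=1, W=3, V=0) weight 3/4160
  (Z=1, Y=2, X=0, U=1, W=5, V=0) weight 3/4160
  (Z=1, Y=2, X=1, U=0, W=3, V=0) weight 1/780
  (Z=1, Y=2, X=1, U=0, W=5, V=0) weight 1/780
  (Z=1, Y=2, X=1, U=1, W=3, V=0) weight 1/520
  (Z=1, Y=2, X=1, U=1, W=5, V=0) weight 1/520
  … 24 more
Group by W:
  weight(W=3) = 11/624
  weight(W=5) = 11/624
Total weight = 11/624 + 11/624 = 11/312
P(W=3 | obs) = 11/624 / 11/312 = 1/2
P(W=5 | obs) = 11/624 / 11/312 = 1/2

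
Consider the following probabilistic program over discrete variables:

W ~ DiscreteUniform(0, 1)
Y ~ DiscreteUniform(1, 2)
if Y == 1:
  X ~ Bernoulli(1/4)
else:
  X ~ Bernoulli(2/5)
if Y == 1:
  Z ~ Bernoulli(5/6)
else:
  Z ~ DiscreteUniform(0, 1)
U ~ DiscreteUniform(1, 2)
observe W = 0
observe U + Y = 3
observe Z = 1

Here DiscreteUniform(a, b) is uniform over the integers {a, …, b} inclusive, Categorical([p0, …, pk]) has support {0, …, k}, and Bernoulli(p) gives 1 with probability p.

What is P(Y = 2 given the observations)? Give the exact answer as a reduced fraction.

Enumerate traces; 4 have nonzero weight after conditioning:
  (W=0, Y=1, X=0, Z=1, U=2) weight 5/64
  (W=0, Y=1, X=1, Z=1, U=2) weight 5/192
  (W=0, Y=2, X=0, Z=1, U=1) weight 3/80
  (W=0, Y=2, X=1, Z=1, U=1) weight 1/40
Group by Y:
  weight(Y=1) = 5/48
  weight(Y=2) = 1/16
Total weight = 5/48 + 1/16 = 1/6
P(Y=1 | obs) = 5/48 / 1/6 = 5/8
P(Y=2 | obs) = 1/16 / 1/6 = 3/8

P(Y = 2 | obs) = 3/8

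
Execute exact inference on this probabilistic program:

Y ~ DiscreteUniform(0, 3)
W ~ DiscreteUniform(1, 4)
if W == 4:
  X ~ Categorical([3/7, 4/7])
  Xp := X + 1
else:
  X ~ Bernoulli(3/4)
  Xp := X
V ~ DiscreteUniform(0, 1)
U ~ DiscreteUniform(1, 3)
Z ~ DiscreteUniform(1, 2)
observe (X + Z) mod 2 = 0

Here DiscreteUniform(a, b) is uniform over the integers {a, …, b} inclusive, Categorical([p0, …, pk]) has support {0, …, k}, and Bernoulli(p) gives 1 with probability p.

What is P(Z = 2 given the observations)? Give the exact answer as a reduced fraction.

P(Z = 2 | obs) = 33/112

Enumerate traces; 192 have nonzero weight after conditioning:
  (Y=0, W=1, X=0, V=0, U=1, Z=2) weight 1/768
  (Y=0, W=1, X=0, V=0, U=2, Z=2) weight 1/768
  (Y=0, W=1, X=0, V=0, U=3, Z=2) weight 1/768
  (Y=0, W=1, X=0, V=1, U=1, Z=2) weight 1/768
  (Y=0, W=1, X=0, V=1, U=2, Z=2) weight 1/768
  (Y=0, W=1, X=0, V=1, U=3, Z=2) weight 1/768
  (Y=0, W=1, X=1, V=0, U=1, Z=1) weight 1/256
  (Y=0, W=1, X=1, V=0, U=2, Z=1) weight 1/256
  … 184 more
Group by Z:
  weight(Z=1) = 79/224
  weight(Z=2) = 33/224
Total weight = 79/224 + 33/224 = 1/2
P(Z=1 | obs) = 79/224 / 1/2 = 79/112
P(Z=2 | obs) = 33/224 / 1/2 = 33/112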